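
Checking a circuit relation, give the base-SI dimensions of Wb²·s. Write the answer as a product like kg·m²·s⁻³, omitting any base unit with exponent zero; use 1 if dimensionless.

kg²·m⁴·s⁻³·A⁻²

Wb = V·s (flux: a volt is a weber per second),
    = kg·m²·s⁻²·A⁻¹.
So Wb² = kg²·m⁴·s⁻⁴·A⁻².
Combining: Wb²·s = (kg²·m⁴·s⁻⁴·A⁻²) · s = kg²·m⁴·s⁻³·A⁻².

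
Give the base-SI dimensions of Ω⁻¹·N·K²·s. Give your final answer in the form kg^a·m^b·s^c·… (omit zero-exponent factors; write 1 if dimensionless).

m⁻¹·s²·A²·K²

Ω = V/A (resistance = voltage per current),
    = kg·m²·s⁻³·A⁻².
So Ω⁻¹ = kg⁻¹·m⁻²·s³·A².
N = kg·m/s² = kg·m·s⁻² (force = mass × acceleration).
Combining: Ω⁻¹·N·K²·s = (kg⁻¹·m⁻²·s³·A²) · (kg·m·s⁻²) · K² · s = m⁻¹·s²·A²·K².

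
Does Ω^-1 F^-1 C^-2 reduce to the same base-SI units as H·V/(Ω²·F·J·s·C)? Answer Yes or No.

Yes

Left side:
  Ω = kg·m²·s⁻³·A⁻².
  So Ω⁻¹ = kg⁻¹·m⁻²·s³·A².
  F = kg⁻¹·m⁻²·s⁴·A².
  So F⁻¹ = kg·m²·s⁻⁴·A⁻².
  C = s·A.
  So C⁻² = s⁻²·A⁻².
  Combining: Ω⁻¹·F⁻¹·C⁻² = (kg⁻¹·m⁻²·s³·A²) · (kg·m²·s⁻⁴·A⁻²) · (s⁻²·A⁻²) = s⁻³·A⁻².
Right side:
  Ω = V/A (resistance = voltage per current),
      = kg·m²·s⁻³·A⁻².
  So Ω⁻² = kg⁻²·m⁻⁴·s⁶·A⁴.
  F = C/V (capacitance = charge per voltage),
      = A·s/(kg·m²·s⁻³·A⁻¹) (substituting C and V),
      = kg⁻¹·m⁻²·s⁴·A².
  So F⁻¹ = kg·m²·s⁻⁴·A⁻².
  J = N·m (work = force × distance),
      = kg·m²·s⁻².
  So J⁻¹ = kg⁻¹·m⁻²·s².
  H = Wb/A (inductance = flux per current),
      = kg·m²·s⁻²·A⁻².
  C = A·s = s·A (charge = current × time).
  So C⁻¹ = s⁻¹·A⁻¹.
  V = W/A (potential = power per current),
      = kg·m²·s⁻³·A⁻¹.
  Combining: Ω⁻²·F⁻¹·J⁻¹·H·s⁻¹·C⁻¹·V = (kg⁻²·m⁻⁴·s⁶·A⁴) · (kg·m²·s⁻⁴·A⁻²) · (kg⁻¹·m⁻²·s²) · (kg·m²·s⁻²·A⁻²) · s⁻¹ · (s⁻¹·A⁻¹) · (kg·m²·s⁻³·A⁻¹) = s⁻³·A⁻².
Both reduce to s⁻³·A⁻².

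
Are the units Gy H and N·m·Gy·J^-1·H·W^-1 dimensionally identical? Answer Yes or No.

No

Left side:
  Gy = m²·s⁻².
  H = kg·m²·s⁻²·A⁻².
  Combining: Gy·H = (m²·s⁻²) · (kg·m²·s⁻²·A⁻²) = kg·m⁴·s⁻⁴·A⁻².
Right side:
  N = kg·m·s⁻².
  Gy = m²·s⁻².
  J = kg·m²·s⁻².
  So J⁻¹ = kg⁻¹·m⁻²·s².
  H = kg·m²·s⁻²·A⁻².
  W = kg·m²·s⁻³.
  So W⁻¹ = kg⁻¹·m⁻²·s³.
  Combining: N·m·Gy·J⁻¹·H·W⁻¹ = (kg·m·s⁻²) · m · (m²·s⁻²) · (kg⁻¹·m⁻²·s²) · (kg·m²·s⁻²·A⁻²) · (kg⁻¹·m⁻²·s³) = m²·s⁻¹·A⁻².
Left is kg·m⁴·s⁻⁴·A⁻²; right is m²·s⁻¹·A⁻² — different.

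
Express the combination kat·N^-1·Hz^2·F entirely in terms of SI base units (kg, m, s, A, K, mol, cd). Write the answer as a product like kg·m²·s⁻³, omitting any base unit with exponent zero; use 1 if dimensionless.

kat = mol/s = s⁻¹·mol (catalytic activity).
N = kg·m/s² = kg·m·s⁻² (force = mass × acceleration).
So N⁻¹ = kg⁻¹·m⁻¹·s².
Hz = 1/s = s⁻¹ (frequency is cycles per second).
So Hz² = s⁻².
F = C/V (capacitance = charge per voltage),
    = A·s/(kg·m²·s⁻³·A⁻¹) (substituting C and V),
    = kg⁻¹·m⁻²·s⁴·A².
Combining: kat·N⁻¹·Hz²·F = (s⁻¹·mol) · (kg⁻¹·m⁻¹·s²) · s⁻² · (kg⁻¹·m⁻²·s⁴·A²) = kg⁻²·m⁻³·s³·A²·mol.

kg⁻²·m⁻³·s³·A²·mol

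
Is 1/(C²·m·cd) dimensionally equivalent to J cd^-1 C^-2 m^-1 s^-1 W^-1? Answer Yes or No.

Yes

Left side:
  C = s·A.
  So C⁻² = s⁻²·A⁻².
  Combining: C⁻²·m⁻¹·cd⁻¹ = (s⁻²·A⁻²) · m⁻¹ · cd⁻¹ = m⁻¹·s⁻²·A⁻²·cd⁻¹.
Right side:
  J = N·m (work = force × distance),
      = kg·m²·s⁻².
  C = A·s = s·A (charge = current × time).
  So C⁻² = s⁻²·A⁻².
  W = J/s (power = energy per time),
      = kg·m²·s⁻³.
  So W⁻¹ = kg⁻¹·m⁻²·s³.
  Combining: J·cd⁻¹·C⁻²·m⁻¹·s⁻¹·W⁻¹ = (kg·m²·s⁻²) · cd⁻¹ · (s⁻²·A⁻²) · m⁻¹ · s⁻¹ · (kg⁻¹·m⁻²·s³) = m⁻¹·s⁻²·A⁻²·cd⁻¹.
Both reduce to m⁻¹·s⁻²·A⁻²·cd⁻¹.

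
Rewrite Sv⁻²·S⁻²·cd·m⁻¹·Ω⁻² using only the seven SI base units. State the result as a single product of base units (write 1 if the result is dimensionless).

m⁻⁵·s⁴·cd

Sv = J/kg (equivalent dose = energy per mass),
    = m²·s⁻².
So Sv⁻² = m⁻⁴·s⁴.
S = 1/Ω (conductance is reciprocal resistance),
    = kg⁻¹·m⁻²·s³·A².
So S⁻² = kg²·m⁴·s⁻⁶·A⁻⁴.
Ω = V/A (resistance = voltage per current),
    = kg·m²·s⁻³·A⁻².
So Ω⁻² = kg⁻²·m⁻⁴·s⁶·A⁴.
Combining: Sv⁻²·S⁻²·cd·m⁻¹·Ω⁻² = (m⁻⁴·s⁴) · (kg²·m⁴·s⁻⁶·A⁻⁴) · cd · m⁻¹ · (kg⁻²·m⁻⁴·s⁶·A⁴) = m⁻⁵·s⁴·cd.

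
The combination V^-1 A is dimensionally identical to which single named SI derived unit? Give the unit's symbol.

V = W/A (potential = power per current),
    = kg·m²·s⁻³·A⁻¹.
So V⁻¹ = kg⁻¹·m⁻²·s³·A.
Combining: V⁻¹·A = (kg⁻¹·m⁻²·s³·A) · A = kg⁻¹·m⁻²·s³·A².
kg⁻¹·m⁻²·s³·A² is the base-SI form of the siemens.

S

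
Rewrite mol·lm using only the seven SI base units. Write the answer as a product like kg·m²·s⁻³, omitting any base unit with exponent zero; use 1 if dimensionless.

mol·cd

lm = cd.
Combining: mol·lm = mol · cd = mol·cd.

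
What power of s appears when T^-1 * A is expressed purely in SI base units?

2

T = Wb/m² (flux density = flux per area),
    = kg·s⁻²·A⁻¹.
So T⁻¹ = kg⁻¹·s²·A.
Combining: T⁻¹·A = (kg⁻¹·s²·A) · A = kg⁻¹·s²·A².
The exponent of s is 2.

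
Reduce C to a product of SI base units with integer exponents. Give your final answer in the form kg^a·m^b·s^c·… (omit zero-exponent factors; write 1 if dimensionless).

s·A

C = s·A.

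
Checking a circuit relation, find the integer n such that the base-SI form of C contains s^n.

C = s·A.
The exponent of s is 1.

1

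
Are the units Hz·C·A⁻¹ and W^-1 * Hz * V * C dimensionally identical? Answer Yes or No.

Yes

Left side:
  Hz = 1/s = s⁻¹ (frequency is cycles per second).
  C = A·s = s·A (charge = current × time).
  Combining: Hz·C·A⁻¹ = s⁻¹ · (s·A) · A⁻¹ = 1.
Right side:
  W = J/s (power = energy per time),
      = kg·m²·s⁻³.
  So W⁻¹ = kg⁻¹·m⁻²·s³.
  Hz = 1/s = s⁻¹ (frequency is cycles per second).
  V = W/A (potential = power per current),
      = kg·m²·s⁻³·A⁻¹.
  C = A·s = s·A (charge = current × time).
  Combining: W⁻¹·Hz·V·C = (kg⁻¹·m⁻²·s³) · s⁻¹ · (kg·m²·s⁻³·A⁻¹) · (s·A) = 1.
Both reduce to 1.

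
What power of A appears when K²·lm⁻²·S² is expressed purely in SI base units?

4

lm = cd.
So lm⁻² = cd⁻².
S = kg⁻¹·m⁻²·s³·A².
So S² = kg⁻²·m⁻⁴·s⁶·A⁴.
Combining: K²·lm⁻²·S² = K² · cd⁻² · (kg⁻²·m⁻⁴·s⁶·A⁴) = kg⁻²·m⁻⁴·s⁶·A⁴·K²·cd⁻².
The exponent of A is 4.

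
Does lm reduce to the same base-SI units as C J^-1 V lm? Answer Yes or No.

Left side:
  lm = cd.
Right side:
  C = s·A.
  J = kg·m²·s⁻².
  So J⁻¹ = kg⁻¹·m⁻²·s².
  V = kg·m²·s⁻³·A⁻¹.
  lm = cd.
  Combining: C·J⁻¹·V·lm = (s·A) · (kg⁻¹·m⁻²·s²) · (kg·m²·s⁻³·A⁻¹) · cd = cd.
Both reduce to cd.

Yes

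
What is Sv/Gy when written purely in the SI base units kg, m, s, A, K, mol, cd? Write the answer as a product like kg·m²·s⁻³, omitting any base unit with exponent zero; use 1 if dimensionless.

1

Gy = m²·s⁻².
So Gy⁻¹ = m⁻²·s².
Sv = m²·s⁻².
Combining: Gy⁻¹·Sv = (m⁻²·s²) · (m²·s⁻²) = 1.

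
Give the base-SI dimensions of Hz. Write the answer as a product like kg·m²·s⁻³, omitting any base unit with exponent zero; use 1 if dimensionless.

s⁻¹

Hz = 1/s = s⁻¹ (frequency is cycles per second).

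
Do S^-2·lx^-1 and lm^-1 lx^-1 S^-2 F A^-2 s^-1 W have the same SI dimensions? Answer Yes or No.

Left side:
  S = 1/Ω (conductance is reciprocal resistance),
      = kg⁻¹·m⁻²·s³·A².
  So S⁻² = kg²·m⁴·s⁻⁶·A⁻⁴.
  lx = lm/m² (illuminance = luminous flux per area),
      = m⁻²·cd.
  So lx⁻¹ = m²·cd⁻¹.
  Combining: S⁻²·lx⁻¹ = (kg²·m⁴·s⁻⁶·A⁻⁴) · (m²·cd⁻¹) = kg²·m⁶·s⁻⁶·A⁻⁴·cd⁻¹.
Right side:
  lm = cd·sr = cd (luminous flux; sr is dimensionless).
  So lm⁻¹ = cd⁻¹.
  lx = lm/m² (illuminance = luminous flux per area),
      = m⁻²·cd.
  So lx⁻¹ = m²·cd⁻¹.
  S = 1/Ω (conductance is reciprocal resistance),
      = kg⁻¹·m⁻²·s³·A².
  So S⁻² = kg²·m⁴·s⁻⁶·A⁻⁴.
  F = C/V (capacitance = charge per voltage),
      = A·s/(kg·m²·s⁻³·A⁻¹) (substituting C and V),
      = kg⁻¹·m⁻²·s⁴·A².
  W = J/s (power = energy per time),
      = kg·m²·s⁻³.
  Combining: lm⁻¹·lx⁻¹·S⁻²·F·A⁻²·s⁻¹·W = cd⁻¹ · (m²·cd⁻¹) · (kg²·m⁴·s⁻⁶·A⁻⁴) · (kg⁻¹·m⁻²·s⁴·A²) · A⁻² · s⁻¹ · (kg·m²·s⁻³) = kg²·m⁶·s⁻⁶·A⁻⁴·cd⁻².
Left is kg²·m⁶·s⁻⁶·A⁻⁴·cd⁻¹; right is kg²·m⁶·s⁻⁶·A⁻⁴·cd⁻² — different.

No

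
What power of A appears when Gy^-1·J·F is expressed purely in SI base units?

Gy = J/kg (absorbed dose = energy per mass),
    = m²·s⁻².
So Gy⁻¹ = m⁻²·s².
J = N·m (work = force × distance),
    = kg·m²·s⁻².
F = C/V (capacitance = charge per voltage),
    = A·s/(kg·m²·s⁻³·A⁻¹) (substituting C and V),
    = kg⁻¹·m⁻²·s⁴·A².
Combining: Gy⁻¹·J·F = (m⁻²·s²) · (kg·m²·s⁻²) · (kg⁻¹·m⁻²·s⁴·A²) = m⁻²·s⁴·A².
The exponent of A is 2.

2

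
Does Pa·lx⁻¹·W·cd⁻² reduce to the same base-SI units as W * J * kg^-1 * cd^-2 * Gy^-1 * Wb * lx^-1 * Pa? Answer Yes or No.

No

Left side:
  Pa = N/m² (pressure = force per area),
      = kg·m⁻¹·s⁻².
  lx = lm/m² (illuminance = luminous flux per area),
      = m⁻²·cd.
  So lx⁻¹ = m²·cd⁻¹.
  W = J/s (power = energy per time),
      = kg·m²·s⁻³.
  Combining: Pa·lx⁻¹·W·cd⁻² = (kg·m⁻¹·s⁻²) · (m²·cd⁻¹) · (kg·m²·s⁻³) · cd⁻² = kg²·m³·s⁻⁵·cd⁻³.
Right side:
  W = kg·m²·s⁻³.
  J = kg·m²·s⁻².
  Gy = m²·s⁻².
  So Gy⁻¹ = m⁻²·s².
  Wb = kg·m²·s⁻²·A⁻¹.
  lx = m⁻²·cd.
  So lx⁻¹ = m²·cd⁻¹.
  Pa = kg·m⁻¹·s⁻².
  Combining: W·J·kg⁻¹·cd⁻²·Gy⁻¹·Wb·lx⁻¹·Pa = (kg·m²·s⁻³) · (kg·m²·s⁻²) · kg⁻¹ · cd⁻² · (m⁻²·s²) · (kg·m²·s⁻²·A⁻¹) · (m²·cd⁻¹) · (kg·m⁻¹·s⁻²) = kg³·m⁵·s⁻⁷·A⁻¹·cd⁻³.
Left is kg²·m³·s⁻⁵·cd⁻³; right is kg³·m⁵·s⁻⁷·A⁻¹·cd⁻³ — different.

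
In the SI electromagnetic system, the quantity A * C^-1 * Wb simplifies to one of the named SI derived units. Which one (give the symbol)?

V

C = A·s = s·A (charge = current × time).
So C⁻¹ = s⁻¹·A⁻¹.
Wb = V·s (flux: a volt is a weber per second),
    = kg·m²·s⁻²·A⁻¹.
Combining: A·C⁻¹·Wb = A · (s⁻¹·A⁻¹) · (kg·m²·s⁻²·A⁻¹) = kg·m²·s⁻³·A⁻¹.
kg·m²·s⁻³·A⁻¹ is the base-SI form of the volt.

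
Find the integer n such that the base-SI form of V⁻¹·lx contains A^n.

V = W/A (potential = power per current),
    = kg·m²·s⁻³·A⁻¹.
So V⁻¹ = kg⁻¹·m⁻²·s³·A.
lx = lm/m² (illuminance = luminous flux per area),
    = m⁻²·cd.
Combining: V⁻¹·lx = (kg⁻¹·m⁻²·s³·A) · (m⁻²·cd) = kg⁻¹·m⁻⁴·s³·A·cd.
The exponent of A is 1.

1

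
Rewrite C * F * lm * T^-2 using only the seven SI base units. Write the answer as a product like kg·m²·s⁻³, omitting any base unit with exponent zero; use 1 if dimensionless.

kg⁻³·m⁻²·s⁹·A⁵·cd

C = A·s = s·A (charge = current × time).
F = C/V (capacitance = charge per voltage),
    = A·s/(kg·m²·s⁻³·A⁻¹) (substituting C and V),
    = kg⁻¹·m⁻²·s⁴·A².
lm = cd·sr = cd (luminous flux; sr is dimensionless).
T = Wb/m² (flux density = flux per area),
    = kg·s⁻²·A⁻¹.
So T⁻² = kg⁻²·s⁴·A².
Combining: C·F·lm·T⁻² = (s·A) · (kg⁻¹·m⁻²·s⁴·A²) · cd · (kg⁻²·s⁴·A²) = kg⁻³·m⁻²·s⁹·A⁵·cd.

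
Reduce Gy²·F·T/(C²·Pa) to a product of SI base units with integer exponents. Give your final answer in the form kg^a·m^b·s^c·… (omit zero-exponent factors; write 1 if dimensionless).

C = A·s = s·A (charge = current × time).
So C⁻² = s⁻²·A⁻².
Gy = J/kg (absorbed dose = energy per mass),
    = m²·s⁻².
So Gy² = m⁴·s⁻⁴.
F = C/V (capacitance = charge per voltage),
    = A·s/(kg·m²·s⁻³·A⁻¹) (substituting C and V),
    = kg⁻¹·m⁻²·s⁴·A².
Pa = N/m² (pressure = force per area),
    = kg·m⁻¹·s⁻².
So Pa⁻¹ = kg⁻¹·m·s².
T = Wb/m² (flux density = flux per area),
    = kg·s⁻²·A⁻¹.
Combining: C⁻²·Gy²·F·Pa⁻¹·T = (s⁻²·A⁻²) · (m⁴·s⁻⁴) · (kg⁻¹·m⁻²·s⁴·A²) · (kg⁻¹·m·s²) · (kg·s⁻²·A⁻¹) = kg⁻¹·m³·s⁻²·A⁻¹.

kg⁻¹·m³·s⁻²·A⁻¹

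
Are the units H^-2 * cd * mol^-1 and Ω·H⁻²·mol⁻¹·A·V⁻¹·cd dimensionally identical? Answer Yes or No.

Left side:
  H = Wb/A (inductance = flux per current),
      = kg·m²·s⁻²·A⁻².
  So H⁻² = kg⁻²·m⁻⁴·s⁴·A⁴.
  Combining: H⁻²·cd·mol⁻¹ = (kg⁻²·m⁻⁴·s⁴·A⁴) · cd · mol⁻¹ = kg⁻²·m⁻⁴·s⁴·A⁴·mol⁻¹·cd.
Right side:
  Ω = kg·m²·s⁻³·A⁻².
  H = kg·m²·s⁻²·A⁻².
  So H⁻² = kg⁻²·m⁻⁴·s⁴·A⁴.
  V = kg·m²·s⁻³·A⁻¹.
  So V⁻¹ = kg⁻¹·m⁻²·s³·A.
  Combining: Ω·H⁻²·mol⁻¹·A·V⁻¹·cd = (kg·m²·s⁻³·A⁻²) · (kg⁻²·m⁻⁴·s⁴·A⁴) · mol⁻¹ · A · (kg⁻¹·m⁻²·s³·A) · cd = kg⁻²·m⁻⁴·s⁴·A⁴·mol⁻¹·cd.
Both reduce to kg⁻²·m⁻⁴·s⁴·A⁴·mol⁻¹·cd.

Yes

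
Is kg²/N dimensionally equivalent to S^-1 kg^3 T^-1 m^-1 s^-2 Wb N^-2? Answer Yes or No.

Left side:
  N = kg·m·s⁻².
  So N⁻¹ = kg⁻¹·m⁻¹·s².
  Combining: kg²·N⁻¹ = kg² · (kg⁻¹·m⁻¹·s²) = kg·m⁻¹·s².
Right side:
  S = kg⁻¹·m⁻²·s³·A².
  So S⁻¹ = kg·m²·s⁻³·A⁻².
  T = kg·s⁻²·A⁻¹.
  So T⁻¹ = kg⁻¹·s²·A.
  Wb = kg·m²·s⁻²·A⁻¹.
  N = kg·m·s⁻².
  So N⁻² = kg⁻²·m⁻²·s⁴.
  Combining: S⁻¹·kg³·T⁻¹·m⁻¹·s⁻²·Wb·N⁻² = (kg·m²·s⁻³·A⁻²) · kg³ · (kg⁻¹·s²·A) · m⁻¹ · s⁻² · (kg·m²·s⁻²·A⁻¹) · (kg⁻²·m⁻²·s⁴) = kg²·m·s⁻¹·A⁻².
Left is kg·m⁻¹·s²; right is kg²·m·s⁻¹·A⁻² — different.

No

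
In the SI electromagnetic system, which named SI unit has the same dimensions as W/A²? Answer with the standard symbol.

W = kg·m²·s⁻³.
Combining: W·A⁻² = (kg·m²·s⁻³) · A⁻² = kg·m²·s⁻³·A⁻².
kg·m²·s⁻³·A⁻² is the base-SI form of the ohm.

Ω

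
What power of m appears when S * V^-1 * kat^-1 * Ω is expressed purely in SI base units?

-2

S = 1/Ω (conductance is reciprocal resistance),
    = kg⁻¹·m⁻²·s³·A².
V = W/A (potential = power per current),
    = kg·m²·s⁻³·A⁻¹.
So V⁻¹ = kg⁻¹·m⁻²·s³·A.
kat = mol/s = s⁻¹·mol (catalytic activity).
So kat⁻¹ = s·mol⁻¹.
Ω = V/A (resistance = voltage per current),
    = kg·m²·s⁻³·A⁻².
Combining: S·V⁻¹·kat⁻¹·Ω = (kg⁻¹·m⁻²·s³·A²) · (kg⁻¹·m⁻²·s³·A) · (s·mol⁻¹) · (kg·m²·s⁻³·A⁻²) = kg⁻¹·m⁻²·s⁴·A·mol⁻¹.
The exponent of m is -2.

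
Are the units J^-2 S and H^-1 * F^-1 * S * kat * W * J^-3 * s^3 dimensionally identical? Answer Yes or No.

No

Left side:
  J = N·m (work = force × distance),
      = kg·m²·s⁻².
  So J⁻² = kg⁻²·m⁻⁴·s⁴.
  S = 1/Ω (conductance is reciprocal resistance),
      = kg⁻¹·m⁻²·s³·A².
  Combining: J⁻²·S = (kg⁻²·m⁻⁴·s⁴) · (kg⁻¹·m⁻²·s³·A²) = kg⁻³·m⁻⁶·s⁷·A².
Right side:
  H = kg·m²·s⁻²·A⁻².
  So H⁻¹ = kg⁻¹·m⁻²·s²·A².
  F = kg⁻¹·m⁻²·s⁴·A².
  So F⁻¹ = kg·m²·s⁻⁴·A⁻².
  S = kg⁻¹·m⁻²·s³·A².
  kat = s⁻¹·mol.
  W = kg·m²·s⁻³.
  J = kg·m²·s⁻².
  So J⁻³ = kg⁻³·m⁻⁶·s⁶.
  Combining: H⁻¹·F⁻¹·S·kat·W·J⁻³·s³ = (kg⁻¹·m⁻²·s²·A²) · (kg·m²·s⁻⁴·A⁻²) · (kg⁻¹·m⁻²·s³·A²) · (s⁻¹·mol) · (kg·m²·s⁻³) · (kg⁻³·m⁻⁶·s⁶) · s³ = kg⁻³·m⁻⁶·s⁶·A²·mol.
Left is kg⁻³·m⁻⁶·s⁷·A²; right is kg⁻³·m⁻⁶·s⁶·A²·mol — different.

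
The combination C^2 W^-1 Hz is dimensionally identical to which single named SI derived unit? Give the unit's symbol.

F

C = A·s = s·A (charge = current × time).
So C² = s²·A².
W = J/s (power = energy per time),
    = kg·m²·s⁻³.
So W⁻¹ = kg⁻¹·m⁻²·s³.
Hz = 1/s = s⁻¹ (frequency is cycles per second).
Combining: C²·W⁻¹·Hz = (s²·A²) · (kg⁻¹·m⁻²·s³) · s⁻¹ = kg⁻¹·m⁻²·s⁴·A².
kg⁻¹·m⁻²·s⁴·A² is the base-SI form of the farad.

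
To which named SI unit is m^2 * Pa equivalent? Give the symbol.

N

Pa = kg·m⁻¹·s⁻².
Combining: m²·Pa = m² · (kg·m⁻¹·s⁻²) = kg·m·s⁻².
kg·m·s⁻² is the base-SI form of the newton.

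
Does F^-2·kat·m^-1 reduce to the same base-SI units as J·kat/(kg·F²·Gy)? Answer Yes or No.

No

Left side:
  F = C/V (capacitance = charge per voltage),
      = A·s/(kg·m²·s⁻³·A⁻¹) (substituting C and V),
      = kg⁻¹·m⁻²·s⁴·A².
  So F⁻² = kg²·m⁴·s⁻⁸·A⁻⁴.
  kat = mol/s = s⁻¹·mol (catalytic activity).
  Combining: F⁻²·kat·m⁻¹ = (kg²·m⁴·s⁻⁸·A⁻⁴) · (s⁻¹·mol) · m⁻¹ = kg²·m³·s⁻⁹·A⁻⁴·mol.
Right side:
  J = N·m (work = force × distance),
      = kg·m²·s⁻².
  F = C/V (capacitance = charge per voltage),
      = A·s/(kg·m²·s⁻³·A⁻¹) (substituting C and V),
      = kg⁻¹·m⁻²·s⁴·A².
  So F⁻² = kg²·m⁴·s⁻⁸·A⁻⁴.
  Gy = J/kg (absorbed dose = energy per mass),
      = m²·s⁻².
  So Gy⁻¹ = m⁻²·s².
  kat = mol/s = s⁻¹·mol (catalytic activity).
  Combining: J·kg⁻¹·F⁻²·Gy⁻¹·kat = (kg·m²·s⁻²) · kg⁻¹ · (kg²·m⁴·s⁻⁸·A⁻⁴) · (m⁻²·s²) · (s⁻¹·mol) = kg²·m⁴·s⁻⁹·A⁻⁴·mol.
Left is kg²·m³·s⁻⁹·A⁻⁴·mol; right is kg²·m⁴·s⁻⁹·A⁻⁴·mol — different.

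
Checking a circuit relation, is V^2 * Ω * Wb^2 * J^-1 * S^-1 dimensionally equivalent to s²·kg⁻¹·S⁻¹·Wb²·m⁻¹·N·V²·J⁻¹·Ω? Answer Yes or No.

Left side:
  V = W/A (potential = power per current),
      = kg·m²·s⁻³·A⁻¹.
  So V² = kg²·m⁴·s⁻⁶·A⁻².
  Ω = V/A (resistance = voltage per current),
      = kg·m²·s⁻³·A⁻².
  Wb = V·s (flux: a volt is a weber per second),
      = kg·m²·s⁻²·A⁻¹.
  So Wb² = kg²·m⁴·s⁻⁴·A⁻².
  J = N·m (work = force × distance),
      = kg·m²·s⁻².
  So J⁻¹ = kg⁻¹·m⁻²·s².
  S = 1/Ω (conductance is reciprocal resistance),
      = kg⁻¹·m⁻²·s³·A².
  So S⁻¹ = kg·m²·s⁻³·A⁻².
  Combining: V²·Ω·Wb²·J⁻¹·S⁻¹ = (kg²·m⁴·s⁻⁶·A⁻²) · (kg·m²·s⁻³·A⁻²) · (kg²·m⁴·s⁻⁴·A⁻²) · (kg⁻¹·m⁻²·s²) · (kg·m²·s⁻³·A⁻²) = kg⁵·m¹⁰·s⁻¹⁴·A⁻⁸.
Right side:
  S = 1/Ω (conductance is reciprocal resistance),
      = kg⁻¹·m⁻²·s³·A².
  So S⁻¹ = kg·m²·s⁻³·A⁻².
  Wb = V·s (flux: a volt is a weber per second),
      = kg·m²·s⁻²·A⁻¹.
  So Wb² = kg²·m⁴·s⁻⁴·A⁻².
  N = kg·m/s² = kg·m·s⁻² (force = mass × acceleration).
  V = W/A (potential = power per current),
      = kg·m²·s⁻³·A⁻¹.
  So V² = kg²·m⁴·s⁻⁶·A⁻².
  J = N·m (work = force × distance),
      = kg·m²·s⁻².
  So J⁻¹ = kg⁻¹·m⁻²·s².
  Ω = V/A (resistance = voltage per current),
      = kg·m²·s⁻³·A⁻².
  Combining: s²·kg⁻¹·S⁻¹·Wb²·m⁻¹·N·V²·J⁻¹·Ω = s² · kg⁻¹ · (kg·m²·s⁻³·A⁻²) · (kg²·m⁴·s⁻⁴·A⁻²) · m⁻¹ · (kg·m·s⁻²) · (kg²·m⁴·s⁻⁶·A⁻²) · (kg⁻¹·m⁻²·s²) · (kg·m²·s⁻³·A⁻²) = kg⁵·m¹⁰·s⁻¹⁴·A⁻⁸.
Both reduce to kg⁵·m¹⁰·s⁻¹⁴·A⁻⁸.

Yes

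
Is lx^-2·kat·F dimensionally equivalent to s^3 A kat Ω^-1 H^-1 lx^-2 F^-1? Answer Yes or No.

No

Left side:
  lx = m⁻²·cd.
  So lx⁻² = m⁴·cd⁻².
  kat = s⁻¹·mol.
  F = kg⁻¹·m⁻²·s⁴·A².
  Combining: lx⁻²·kat·F = (m⁴·cd⁻²) · (s⁻¹·mol) · (kg⁻¹·m⁻²·s⁴·A²) = kg⁻¹·m²·s³·A²·mol·cd⁻².
Right side:
  kat = mol/s = s⁻¹·mol (catalytic activity).
  Ω = V/A (resistance = voltage per current),
      = kg·m²·s⁻³·A⁻².
  So Ω⁻¹ = kg⁻¹·m⁻²·s³·A².
  H = Wb/A (inductance = flux per current),
      = kg·m²·s⁻²·A⁻².
  So H⁻¹ = kg⁻¹·m⁻²·s²·A².
  lx = lm/m² (illuminance = luminous flux per area),
      = m⁻²·cd.
  So lx⁻² = m⁴·cd⁻².
  F = C/V (capacitance = charge per voltage),
      = A·s/(kg·m²·s⁻³·A⁻¹) (substituting C and V),
      = kg⁻¹·m⁻²·s⁴·A².
  So F⁻¹ = kg·m²·s⁻⁴·A⁻².
  Combining: s³·A·kat·Ω⁻¹·H⁻¹·lx⁻²·F⁻¹ = s³ · A · (s⁻¹·mol) · (kg⁻¹·m⁻²·s³·A²) · (kg⁻¹·m⁻²·s²·A²) · (m⁴·cd⁻²) · (kg·m²·s⁻⁴·A⁻²) = kg⁻¹·m²·s³·A³·mol·cd⁻².
Left is kg⁻¹·m²·s³·A²·mol·cd⁻²; right is kg⁻¹·m²·s³·A³·mol·cd⁻² — different.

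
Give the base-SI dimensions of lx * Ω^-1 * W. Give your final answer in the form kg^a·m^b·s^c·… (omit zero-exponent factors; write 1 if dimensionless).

lx = lm/m² (illuminance = luminous flux per area),
    = m⁻²·cd.
Ω = V/A (resistance = voltage per current),
    = kg·m²·s⁻³·A⁻².
So Ω⁻¹ = kg⁻¹·m⁻²·s³·A².
W = J/s (power = energy per time),
    = kg·m²·s⁻³.
Combining: lx·Ω⁻¹·W = (m⁻²·cd) · (kg⁻¹·m⁻²·s³·A²) · (kg·m²·s⁻³) = m⁻²·A²·cd.

m⁻²·A²·cd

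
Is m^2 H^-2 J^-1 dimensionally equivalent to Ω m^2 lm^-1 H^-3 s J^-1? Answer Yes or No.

No

Left side:
  H = kg·m²·s⁻²·A⁻².
  So H⁻² = kg⁻²·m⁻⁴·s⁴·A⁴.
  J = kg·m²·s⁻².
  So J⁻¹ = kg⁻¹·m⁻²·s².
  Combining: m²·H⁻²·J⁻¹ = m² · (kg⁻²·m⁻⁴·s⁴·A⁴) · (kg⁻¹·m⁻²·s²) = kg⁻³·m⁻⁴·s⁶·A⁴.
Right side:
  Ω = kg·m²·s⁻³·A⁻².
  lm = cd.
  So lm⁻¹ = cd⁻¹.
  H = kg·m²·s⁻²·A⁻².
  So H⁻³ = kg⁻³·m⁻⁶·s⁶·A⁶.
  J = kg·m²·s⁻².
  So J⁻¹ = kg⁻¹·m⁻²·s².
  Combining: Ω·m²·lm⁻¹·H⁻³·s·J⁻¹ = (kg·m²·s⁻³·A⁻²) · m² · cd⁻¹ · (kg⁻³·m⁻⁶·s⁶·A⁶) · s · (kg⁻¹·m⁻²·s²) = kg⁻³·m⁻⁴·s⁶·A⁴·cd⁻¹.
Left is kg⁻³·m⁻⁴·s⁶·A⁴; right is kg⁻³·m⁻⁴·s⁶·A⁴·cd⁻¹ — different.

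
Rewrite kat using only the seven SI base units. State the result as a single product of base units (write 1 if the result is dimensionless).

s⁻¹·mol

kat = s⁻¹·mol.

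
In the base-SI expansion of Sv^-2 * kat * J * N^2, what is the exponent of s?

Sv = J/kg (equivalent dose = energy per mass),
    = m²·s⁻².
So Sv⁻² = m⁻⁴·s⁴.
kat = mol/s = s⁻¹·mol (catalytic activity).
J = N·m (work = force × distance),
    = kg·m²·s⁻².
N = kg·m/s² = kg·m·s⁻² (force = mass × acceleration).
So N² = kg²·m²·s⁻⁴.
Combining: Sv⁻²·kat·J·N² = (m⁻⁴·s⁴) · (s⁻¹·mol) · (kg·m²·s⁻²) · (kg²·m²·s⁻⁴) = kg³·s⁻³·mol.
The exponent of s is -3.

-3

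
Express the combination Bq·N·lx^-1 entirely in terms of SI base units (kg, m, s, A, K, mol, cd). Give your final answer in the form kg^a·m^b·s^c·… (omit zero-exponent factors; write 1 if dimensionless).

kg·m³·s⁻³·cd⁻¹

Bq = 1/s = s⁻¹ (activity is decays per second).
N = kg·m/s² = kg·m·s⁻² (force = mass × acceleration).
lx = lm/m² (illuminance = luminous flux per area),
    = m⁻²·cd.
So lx⁻¹ = m²·cd⁻¹.
Combining: Bq·N·lx⁻¹ = s⁻¹ · (kg·m·s⁻²) · (m²·cd⁻¹) = kg·m³·s⁻³·cd⁻¹.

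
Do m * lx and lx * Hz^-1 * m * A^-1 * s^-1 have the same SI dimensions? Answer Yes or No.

Left side:
  lx = lm/m² (illuminance = luminous flux per area),
      = m⁻²·cd.
  Combining: m·lx = m · (m⁻²·cd) = m⁻¹·cd.
Right side:
  lx = lm/m² (illuminance = luminous flux per area),
      = m⁻²·cd.
  Hz = 1/s = s⁻¹ (frequency is cycles per second).
  So Hz⁻¹ = s.
  Combining: lx·Hz⁻¹·m·A⁻¹·s⁻¹ = (m⁻²·cd) · s · m · A⁻¹ · s⁻¹ = m⁻¹·A⁻¹·cd.
Left is m⁻¹·cd; right is m⁻¹·A⁻¹·cd — different.

No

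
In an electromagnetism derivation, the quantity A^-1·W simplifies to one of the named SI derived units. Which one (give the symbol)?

V

W = J/s (power = energy per time),
    = kg·m²·s⁻³.
Combining: A⁻¹·W = A⁻¹ · (kg·m²·s⁻³) = kg·m²·s⁻³·A⁻¹.
kg·m²·s⁻³·A⁻¹ is the base-SI form of the volt.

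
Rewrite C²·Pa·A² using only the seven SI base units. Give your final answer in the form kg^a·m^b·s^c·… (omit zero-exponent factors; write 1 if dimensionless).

kg·m⁻¹·A⁴

C = A·s = s·A (charge = current × time).
So C² = s²·A².
Pa = N/m² (pressure = force per area),
    = kg·m⁻¹·s⁻².
Combining: C²·Pa·A² = (s²·A²) · (kg·m⁻¹·s⁻²) · A² = kg·m⁻¹·A⁴.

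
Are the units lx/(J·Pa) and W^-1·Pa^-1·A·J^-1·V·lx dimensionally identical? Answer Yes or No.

Yes

Left side:
  J = kg·m²·s⁻².
  So J⁻¹ = kg⁻¹·m⁻²·s².
  Pa = kg·m⁻¹·s⁻².
  So Pa⁻¹ = kg⁻¹·m·s².
  lx = m⁻²·cd.
  Combining: J⁻¹·Pa⁻¹·lx = (kg⁻¹·m⁻²·s²) · (kg⁻¹·m·s²) · (m⁻²·cd) = kg⁻²·m⁻³·s⁴·cd.
Right side:
  W = J/s (power = energy per time),
      = kg·m²·s⁻³.
  So W⁻¹ = kg⁻¹·m⁻²·s³.
  Pa = N/m² (pressure = force per area),
      = kg·m⁻¹·s⁻².
  So Pa⁻¹ = kg⁻¹·m·s².
  J = N·m (work = force × distance),
      = kg·m²·s⁻².
  So J⁻¹ = kg⁻¹·m⁻²·s².
  V = W/A (potential = power per current),
      = kg·m²·s⁻³·A⁻¹.
  lx = lm/m² (illuminance = luminous flux per area),
      = m⁻²·cd.
  Combining: W⁻¹·Pa⁻¹·A·J⁻¹·V·lx = (kg⁻¹·m⁻²·s³) · (kg⁻¹·m·s²) · A · (kg⁻¹·m⁻²·s²) · (kg·m²·s⁻³·A⁻¹) · (m⁻²·cd) = kg⁻²·m⁻³·s⁴·cd.
Both reduce to kg⁻²·m⁻³·s⁴·cd.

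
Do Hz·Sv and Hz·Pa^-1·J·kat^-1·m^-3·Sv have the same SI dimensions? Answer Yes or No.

No

Left side:
  Hz = 1/s = s⁻¹ (frequency is cycles per second).
  Sv = J/kg (equivalent dose = energy per mass),
      = m²·s⁻².
  Combining: Hz·Sv = s⁻¹ · (m²·s⁻²) = m²·s⁻³.
Right side:
  Hz = s⁻¹.
  Pa = kg·m⁻¹·s⁻².
  So Pa⁻¹ = kg⁻¹·m·s².
  J = kg·m²·s⁻².
  kat = s⁻¹·mol.
  So kat⁻¹ = s·mol⁻¹.
  Sv = m²·s⁻².
  Combining: Hz·Pa⁻¹·J·kat⁻¹·m⁻³·Sv = s⁻¹ · (kg⁻¹·m·s²) · (kg·m²·s⁻²) · (s·mol⁻¹) · m⁻³ · (m²·s⁻²) = m²·s⁻²·mol⁻¹.
Left is m²·s⁻³; right is m²·s⁻²·mol⁻¹ — different.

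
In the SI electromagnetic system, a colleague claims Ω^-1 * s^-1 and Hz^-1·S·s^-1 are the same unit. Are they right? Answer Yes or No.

No

Left side:
  Ω = kg·m²·s⁻³·A⁻².
  So Ω⁻¹ = kg⁻¹·m⁻²·s³·A².
  Combining: Ω⁻¹·s⁻¹ = (kg⁻¹·m⁻²·s³·A²) · s⁻¹ = kg⁻¹·m⁻²·s²·A².
Right side:
  Hz = s⁻¹.
  So Hz⁻¹ = s.
  S = kg⁻¹·m⁻²·s³·A².
  Combining: Hz⁻¹·S·s⁻¹ = s · (kg⁻¹·m⁻²·s³·A²) · s⁻¹ = kg⁻¹·m⁻²·s³·A².
Left is kg⁻¹·m⁻²·s²·A²; right is kg⁻¹·m⁻²·s³·A² — different.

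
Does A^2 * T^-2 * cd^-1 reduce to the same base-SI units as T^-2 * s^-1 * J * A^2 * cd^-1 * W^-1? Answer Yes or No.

Yes

Left side:
  T = Wb/m² (flux density = flux per area),
      = kg·s⁻²·A⁻¹.
  So T⁻² = kg⁻²·s⁴·A².
  Combining: A²·T⁻²·cd⁻¹ = A² · (kg⁻²·s⁴·A²) · cd⁻¹ = kg⁻²·s⁴·A⁴·cd⁻¹.
Right side:
  T = kg·s⁻²·A⁻¹.
  So T⁻² = kg⁻²·s⁴·A².
  J = kg·m²·s⁻².
  W = kg·m²·s⁻³.
  So W⁻¹ = kg⁻¹·m⁻²·s³.
  Combining: T⁻²·s⁻¹·J·A²·cd⁻¹·W⁻¹ = (kg⁻²·s⁴·A²) · s⁻¹ · (kg·m²·s⁻²) · A² · cd⁻¹ · (kg⁻¹·m⁻²·s³) = kg⁻²·s⁴·A⁴·cd⁻¹.
Both reduce to kg⁻²·s⁴·A⁴·cd⁻¹.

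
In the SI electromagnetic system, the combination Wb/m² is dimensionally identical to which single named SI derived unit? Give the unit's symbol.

T

Wb = V·s (flux: a volt is a weber per second),
    = kg·m²·s⁻²·A⁻¹.
Combining: Wb·m⁻² = (kg·m²·s⁻²·A⁻¹) · m⁻² = kg·s⁻²·A⁻¹.
kg·s⁻²·A⁻¹ is the base-SI form of the tesla.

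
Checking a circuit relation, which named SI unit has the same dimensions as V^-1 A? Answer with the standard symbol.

V = W/A (potential = power per current),
    = kg·m²·s⁻³·A⁻¹.
So V⁻¹ = kg⁻¹·m⁻²·s³·A.
Combining: V⁻¹·A = (kg⁻¹·m⁻²·s³·A) · A = kg⁻¹·m⁻²·s³·A².
kg⁻¹·m⁻²·s³·A² is the base-SI form of the siemens.

S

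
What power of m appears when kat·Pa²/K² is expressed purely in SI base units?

-2

kat = mol/s = s⁻¹·mol (catalytic activity).
Pa = N/m² (pressure = force per area),
    = kg·m⁻¹·s⁻².
So Pa² = kg²·m⁻²·s⁻⁴.
Combining: K⁻²·kat·Pa² = K⁻² · (s⁻¹·mol) · (kg²·m⁻²·s⁻⁴) = kg²·m⁻²·s⁻⁵·K⁻²·mol.
The exponent of m is -2.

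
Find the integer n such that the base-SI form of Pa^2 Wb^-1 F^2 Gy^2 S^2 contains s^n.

Pa = kg·m⁻¹·s⁻².
So Pa² = kg²·m⁻²·s⁻⁴.
Wb = kg·m²·s⁻²·A⁻¹.
So Wb⁻¹ = kg⁻¹·m⁻²·s²·A.
F = kg⁻¹·m⁻²·s⁴·A².
So F² = kg⁻²·m⁻⁴·s⁸·A⁴.
Gy = m²·s⁻².
So Gy² = m⁴·s⁻⁴.
S = kg⁻¹·m⁻²·s³·A².
So S² = kg⁻²·m⁻⁴·s⁶·A⁴.
Combining: Pa²·Wb⁻¹·F²·Gy²·S² = (kg²·m⁻²·s⁻⁴) · (kg⁻¹·m⁻²·s²·A) · (kg⁻²·m⁻⁴·s⁸·A⁴) · (m⁴·s⁻⁴) · (kg⁻²·m⁻⁴·s⁶·A⁴) = kg⁻³·m⁻⁸·s⁸·A⁹.
The exponent of s is 8.

8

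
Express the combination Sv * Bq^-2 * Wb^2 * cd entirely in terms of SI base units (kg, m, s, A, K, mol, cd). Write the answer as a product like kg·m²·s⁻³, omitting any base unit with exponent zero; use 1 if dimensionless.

Sv = m²·s⁻².
Bq = s⁻¹.
So Bq⁻² = s².
Wb = kg·m²·s⁻²·A⁻¹.
So Wb² = kg²·m⁴·s⁻⁴·A⁻².
Combining: Sv·Bq⁻²·Wb²·cd = (m²·s⁻²) · s² · (kg²·m⁴·s⁻⁴·A⁻²) · cd = kg²·m⁶·s⁻⁴·A⁻²·cd.

kg²·m⁶·s⁻⁴·A⁻²·cd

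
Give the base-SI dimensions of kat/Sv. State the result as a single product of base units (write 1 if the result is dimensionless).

Sv = J/kg (equivalent dose = energy per mass),
    = m²·s⁻².
So Sv⁻¹ = m⁻²·s².
kat = mol/s = s⁻¹·mol (catalytic activity).
Combining: Sv⁻¹·kat = (m⁻²·s²) · (s⁻¹·mol) = m⁻²·s·mol.

m⁻²·s·mol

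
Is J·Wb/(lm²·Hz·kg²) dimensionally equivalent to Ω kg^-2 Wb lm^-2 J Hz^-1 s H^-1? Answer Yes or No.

Left side:
  lm = cd.
  So lm⁻² = cd⁻².
  J = kg·m²·s⁻².
  Wb = kg·m²·s⁻²·A⁻¹.
  Hz = s⁻¹.
  So Hz⁻¹ = s.
  Combining: lm⁻²·J·Wb·Hz⁻¹·kg⁻² = cd⁻² · (kg·m²·s⁻²) · (kg·m²·s⁻²·A⁻¹) · s · kg⁻² = m⁴·s⁻³·A⁻¹·cd⁻².
Right side:
  Ω = V/A (resistance = voltage per current),
      = kg·m²·s⁻³·A⁻².
  Wb = V·s (flux: a volt is a weber per second),
      = kg·m²·s⁻²·A⁻¹.
  lm = cd·sr = cd (luminous flux; sr is dimensionless).
  So lm⁻² = cd⁻².
  J = N·m (work = force × distance),
      = kg·m²·s⁻².
  Hz = 1/s = s⁻¹ (frequency is cycles per second).
  So Hz⁻¹ = s.
  H = Wb/A (inductance = flux per current),
      = kg·m²·s⁻²·A⁻².
  So H⁻¹ = kg⁻¹·m⁻²·s²·A².
  Combining: Ω·kg⁻²·Wb·lm⁻²·J·Hz⁻¹·s·H⁻¹ = (kg·m²·s⁻³·A⁻²) · kg⁻² · (kg·m²·s⁻²·A⁻¹) · cd⁻² · (kg·m²·s⁻²) · s · s · (kg⁻¹·m⁻²·s²·A²) = m⁴·s⁻³·A⁻¹·cd⁻².
Both reduce to m⁴·s⁻³·A⁻¹·cd⁻².

Yes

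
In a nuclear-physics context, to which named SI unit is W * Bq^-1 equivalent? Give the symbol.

W = J/s (power = energy per time),
    = kg·m²·s⁻³.
Bq = 1/s = s⁻¹ (activity is decays per second).
So Bq⁻¹ = s.
Combining: W·Bq⁻¹ = (kg·m²·s⁻³) · s = kg·m²·s⁻².
kg·m²·s⁻² is the base-SI form of the joule.

J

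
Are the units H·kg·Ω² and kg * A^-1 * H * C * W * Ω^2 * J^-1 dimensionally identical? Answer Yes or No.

Yes

Left side:
  H = kg·m²·s⁻²·A⁻².
  Ω = kg·m²·s⁻³·A⁻².
  So Ω² = kg²·m⁴·s⁻⁶·A⁻⁴.
  Combining: H·kg·Ω² = (kg·m²·s⁻²·A⁻²) · kg · (kg²·m⁴·s⁻⁶·A⁻⁴) = kg⁴·m⁶·s⁻⁸·A⁻⁶.
Right side:
  H = Wb/A (inductance = flux per current),
      = kg·m²·s⁻²·A⁻².
  C = A·s = s·A (charge = current × time).
  W = J/s (power = energy per time),
      = kg·m²·s⁻³.
  Ω = V/A (resistance = voltage per current),
      = kg·m²·s⁻³·A⁻².
  So Ω² = kg²·m⁴·s⁻⁶·A⁻⁴.
  J = N·m (work = force × distance),
      = kg·m²·s⁻².
  So J⁻¹ = kg⁻¹·m⁻²·s².
  Combining: kg·A⁻¹·H·C·W·Ω²·J⁻¹ = kg · A⁻¹ · (kg·m²·s⁻²·A⁻²) · (s·A) · (kg·m²·s⁻³) · (kg²·m⁴·s⁻⁶·A⁻⁴) · (kg⁻¹·m⁻²·s²) = kg⁴·m⁶·s⁻⁸·A⁻⁶.
Both reduce to kg⁴·m⁶·s⁻⁸·A⁻⁶.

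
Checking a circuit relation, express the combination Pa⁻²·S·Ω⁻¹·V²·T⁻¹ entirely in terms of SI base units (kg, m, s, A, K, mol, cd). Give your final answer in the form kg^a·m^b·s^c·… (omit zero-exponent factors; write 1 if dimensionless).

Pa = N/m² (pressure = force per area),
    = kg·m⁻¹·s⁻².
So Pa⁻² = kg⁻²·m²·s⁴.
S = 1/Ω (conductance is reciprocal resistance),
    = kg⁻¹·m⁻²·s³·A².
Ω = V/A (resistance = voltage per current),
    = kg·m²·s⁻³·A⁻².
So Ω⁻¹ = kg⁻¹·m⁻²·s³·A².
V = W/A (potential = power per current),
    = kg·m²·s⁻³·A⁻¹.
So V² = kg²·m⁴·s⁻⁶·A⁻².
T = Wb/m² (flux density = flux per area),
    = kg·s⁻²·A⁻¹.
So T⁻¹ = kg⁻¹·s²·A.
Combining: Pa⁻²·S·Ω⁻¹·V²·T⁻¹ = (kg⁻²·m²·s⁴) · (kg⁻¹·m⁻²·s³·A²) · (kg⁻¹·m⁻²·s³·A²) · (kg²·m⁴·s⁻⁶·A⁻²) · (kg⁻¹·s²·A) = kg⁻³·m²·s⁶·A³.

kg⁻³·m²·s⁶·A³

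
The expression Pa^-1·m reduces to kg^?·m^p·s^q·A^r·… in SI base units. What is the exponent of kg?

Pa = kg·m⁻¹·s⁻².
So Pa⁻¹ = kg⁻¹·m·s².
Combining: Pa⁻¹·m = (kg⁻¹·m·s²) · m = kg⁻¹·m²·s².
The exponent of kg is -1.

-1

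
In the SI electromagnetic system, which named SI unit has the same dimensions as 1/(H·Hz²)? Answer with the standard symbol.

H = Wb/A (inductance = flux per current),
    = kg·m²·s⁻²·A⁻².
So H⁻¹ = kg⁻¹·m⁻²·s²·A².
Hz = 1/s = s⁻¹ (frequency is cycles per second).
So Hz⁻² = s².
Combining: H⁻¹·Hz⁻² = (kg⁻¹·m⁻²·s²·A²) · s² = kg⁻¹·m⁻²·s⁴·A².
kg⁻¹·m⁻²·s⁴·A² is the base-SI form of the farad.

F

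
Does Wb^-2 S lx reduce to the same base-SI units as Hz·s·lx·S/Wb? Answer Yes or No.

Left side:
  Wb = kg·m²·s⁻²·A⁻¹.
  So Wb⁻² = kg⁻²·m⁻⁴·s⁴·A².
  S = kg⁻¹·m⁻²·s³·A².
  lx = m⁻²·cd.
  Combining: Wb⁻²·S·lx = (kg⁻²·m⁻⁴·s⁴·A²) · (kg⁻¹·m⁻²·s³·A²) · (m⁻²·cd) = kg⁻³·m⁻⁸·s⁷·A⁴·cd.
Right side:
  Hz = s⁻¹.
  lx = m⁻²·cd.
  S = kg⁻¹·m⁻²·s³·A².
  Wb = kg·m²·s⁻²·A⁻¹.
  So Wb⁻¹ = kg⁻¹·m⁻²·s²·A.
  Combining: Hz·s·lx·S·Wb⁻¹ = s⁻¹ · s · (m⁻²·cd) · (kg⁻¹·m⁻²·s³·A²) · (kg⁻¹·m⁻²·s²·A) = kg⁻²·m⁻⁶·s⁵·A³·cd.
Left is kg⁻³·m⁻⁸·s⁷·A⁴·cd; right is kg⁻²·m⁻⁶·s⁵·A³·cd — different.

No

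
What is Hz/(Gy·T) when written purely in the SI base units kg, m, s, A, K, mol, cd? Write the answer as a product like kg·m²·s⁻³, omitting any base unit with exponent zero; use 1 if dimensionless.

Gy = J/kg (absorbed dose = energy per mass),
    = m²·s⁻².
So Gy⁻¹ = m⁻²·s².
Hz = 1/s = s⁻¹ (frequency is cycles per second).
T = Wb/m² (flux density = flux per area),
    = kg·s⁻²·A⁻¹.
So T⁻¹ = kg⁻¹·s²·A.
Combining: Gy⁻¹·Hz·T⁻¹ = (m⁻²·s²) · s⁻¹ · (kg⁻¹·s²·A) = kg⁻¹·m⁻²·s³·A.

kg⁻¹·m⁻²·s³·A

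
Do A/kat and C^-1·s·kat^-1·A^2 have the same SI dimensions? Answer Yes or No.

Left side:
  kat = s⁻¹·mol.
  So kat⁻¹ = s·mol⁻¹.
  Combining: kat⁻¹·A = (s·mol⁻¹) · A = s·A·mol⁻¹.
Right side:
  C = A·s = s·A (charge = current × time).
  So C⁻¹ = s⁻¹·A⁻¹.
  kat = mol/s = s⁻¹·mol (catalytic activity).
  So kat⁻¹ = s·mol⁻¹.
  Combining: C⁻¹·s·kat⁻¹·A² = (s⁻¹·A⁻¹) · s · (s·mol⁻¹) · A² = s·A·mol⁻¹.
Both reduce to s·A·mol⁻¹.

Yes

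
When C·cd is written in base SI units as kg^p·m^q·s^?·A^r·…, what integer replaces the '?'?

1

C = A·s = s·A (charge = current × time).
Combining: C·cd = (s·A) · cd = s·A·cd.
The exponent of s is 1.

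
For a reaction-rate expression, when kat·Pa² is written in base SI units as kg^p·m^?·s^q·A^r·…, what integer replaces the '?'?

kat = s⁻¹·mol.
Pa = kg·m⁻¹·s⁻².
So Pa² = kg²·m⁻²·s⁻⁴.
Combining: kat·Pa² = (s⁻¹·mol) · (kg²·m⁻²·s⁻⁴) = kg²·m⁻²·s⁻⁵·mol.
The exponent of m is -2.

-2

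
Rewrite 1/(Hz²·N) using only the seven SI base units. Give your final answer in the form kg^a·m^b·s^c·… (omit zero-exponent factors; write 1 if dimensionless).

kg⁻¹·m⁻¹·s⁴

Hz = s⁻¹.
So Hz⁻² = s².
N = kg·m·s⁻².
So N⁻¹ = kg⁻¹·m⁻¹·s².
Combining: Hz⁻²·N⁻¹ = s² · (kg⁻¹·m⁻¹·s²) = kg⁻¹·m⁻¹·s⁴.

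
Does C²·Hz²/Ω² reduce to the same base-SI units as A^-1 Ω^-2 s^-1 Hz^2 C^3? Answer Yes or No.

Left side:
  C = A·s = s·A (charge = current × time).
  So C² = s²·A².
  Ω = V/A (resistance = voltage per current),
      = kg·m²·s⁻³·A⁻².
  So Ω⁻² = kg⁻²·m⁻⁴·s⁶·A⁴.
  Hz = 1/s = s⁻¹ (frequency is cycles per second).
  So Hz² = s⁻².
  Combining: C²·Ω⁻²·Hz² = (s²·A²) · (kg⁻²·m⁻⁴·s⁶·A⁴) · s⁻² = kg⁻²·m⁻⁴·s⁶·A⁶.
Right side:
  Ω = V/A (resistance = voltage per current),
      = kg·m²·s⁻³·A⁻².
  So Ω⁻² = kg⁻²·m⁻⁴·s⁶·A⁴.
  Hz = 1/s = s⁻¹ (frequency is cycles per second).
  So Hz² = s⁻².
  C = A·s = s·A (charge = current × time).
  So C³ = s³·A³.
  Combining: A⁻¹·Ω⁻²·s⁻¹·Hz²·C³ = A⁻¹ · (kg⁻²·m⁻⁴·s⁶·A⁴) · s⁻¹ · s⁻² · (s³·A³) = kg⁻²·m⁻⁴·s⁶·A⁶.
Both reduce to kg⁻²·m⁻⁴·s⁶·A⁶.

Yes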